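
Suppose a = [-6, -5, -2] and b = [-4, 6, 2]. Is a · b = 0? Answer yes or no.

a · b = (-6)·(-4) + (-5)·6 + (-2)·2 = 24 - 30 - 4 = -10
Nonzero, so the vectors are not orthogonal.

no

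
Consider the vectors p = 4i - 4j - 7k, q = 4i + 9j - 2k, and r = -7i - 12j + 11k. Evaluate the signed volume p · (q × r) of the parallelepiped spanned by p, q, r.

315

q × r:
i: 9·11 - (-2)·(-12) = 99 - 24 = 75
j: (-2)·(-7) - 4·11 = 14 - 44 = -30
k: 4·(-12) - 9·(-7) = -48 - (-63) = 15
q × r = (75, -30, 15)
p · (q × r) = 4·75 + (-4)·(-30) + (-7)·15 = 300 + 120 - 105 = 315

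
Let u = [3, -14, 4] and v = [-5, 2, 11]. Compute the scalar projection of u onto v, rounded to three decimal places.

0.082

u · v = 3·(-5) + (-14)·2 + 4·11 = -15 - 28 + 44 = 1
|v| = √(25 + 4 + 121) = √150 ≈ 12.2474
comp_v u = 1 / √150 ≈ 0.082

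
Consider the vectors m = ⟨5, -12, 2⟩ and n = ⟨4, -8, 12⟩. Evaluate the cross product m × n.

i: (-12)·12 - 2·(-8) = -144 - (-16) = -128
j: 2·4 - 5·12 = 8 - 60 = -52
k: 5·(-8) - (-12)·4 = -40 - (-48) = 8
m × n = (-128, -52, 8)

(-128, -52, 8)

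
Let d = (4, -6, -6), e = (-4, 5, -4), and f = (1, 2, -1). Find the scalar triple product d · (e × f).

e × f:
i: 5·(-1) - (-4)·2 = -5 - (-8) = 3
j: (-4)·1 - (-4)·(-1) = -4 - 4 = -8
k: (-4)·2 - 5·1 = -8 - 5 = -13
e × f = (3, -8, -13)
d · (e × f) = 4·3 + (-6)·(-8) + (-6)·(-13) = 12 + 48 + 78 = 138

138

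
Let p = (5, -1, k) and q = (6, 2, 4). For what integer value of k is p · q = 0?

-7

p · q = 5·6 + (-1)·2 + k·4 = 28 + 4k
Set equal to 0: 4k = -28, so k = -7.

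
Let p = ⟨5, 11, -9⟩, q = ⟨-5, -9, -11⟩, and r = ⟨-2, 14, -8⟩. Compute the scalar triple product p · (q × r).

q × r:
i: (-9)·(-8) - (-11)·14 = 72 - (-154) = 226
j: (-11)·(-2) - (-5)·(-8) = 22 - 40 = -18
k: (-5)·14 - (-9)·(-2) = -70 - 18 = -88
q × r = (226, -18, -88)
p · (q × r) = 5·226 + 11·(-18) + (-9)·(-88) = 1130 - 198 + 792 = 1724

1724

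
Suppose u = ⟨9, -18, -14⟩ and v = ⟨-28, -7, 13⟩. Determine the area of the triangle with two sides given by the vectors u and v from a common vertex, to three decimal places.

356.138

i: (-18)·13 - (-14)·(-7) = -234 - 98 = -332
j: (-14)·(-28) - 9·13 = 392 - 117 = 275
k: 9·(-7) - (-18)·(-28) = -63 - 504 = -567
u × v = (-332, 275, -567)
|u × v| = √((-332)² + 275² + (-567)²) = √507338 ≈ 712.2766
area = ½ · 712.2766 ≈ 356.138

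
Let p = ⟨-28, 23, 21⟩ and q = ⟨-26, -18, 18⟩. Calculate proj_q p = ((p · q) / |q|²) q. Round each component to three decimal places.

p · q = (-28)·(-26) + 23·(-18) + 21·18 = 728 - 414 + 378 = 692
|q|² = 676 + 324 + 324 = 1324
proj_q p = (692/1324) · (-26, -18, 18) ≈ (-13.589, -9.408, 9.408)

(-13.589, -9.408, 9.408)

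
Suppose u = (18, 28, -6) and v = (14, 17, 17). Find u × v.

(578, -390, -86)

i: 28·17 - (-6)·17 = 476 - (-102) = 578
j: (-6)·14 - 18·17 = -84 - 306 = -390
k: 18·17 - 28·14 = 306 - 392 = -86
u × v = (578, -390, -86)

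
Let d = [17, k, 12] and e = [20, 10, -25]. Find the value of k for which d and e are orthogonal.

d · e = 17·20 + k·10 + 12·(-25) = 40 + 10k
Set equal to 0: 10k = -40, so k = -4.

-4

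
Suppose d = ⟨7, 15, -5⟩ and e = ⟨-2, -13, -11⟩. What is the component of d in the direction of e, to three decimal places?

-8.981

d · e = 7·(-2) + 15·(-13) + (-5)·(-11) = -14 - 195 + 55 = -154
|e| = √(4 + 169 + 121) = √294 ≈ 17.1464
comp_e d = -154 / √294 ≈ -8.981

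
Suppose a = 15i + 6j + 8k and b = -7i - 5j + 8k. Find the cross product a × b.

(88, -176, -33)

i: 6·8 - 8·(-5) = 48 - (-40) = 88
j: 8·(-7) - 15·8 = -56 - 120 = -176
k: 15·(-5) - 6·(-7) = -75 - (-42) = -33
a × b = (88, -176, -33)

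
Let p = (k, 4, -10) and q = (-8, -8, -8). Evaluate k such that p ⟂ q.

p · q = k·(-8) + 4·(-8) + (-10)·(-8) = 48 - 8k
Set equal to 0: -8k = -48, so k = 6.

6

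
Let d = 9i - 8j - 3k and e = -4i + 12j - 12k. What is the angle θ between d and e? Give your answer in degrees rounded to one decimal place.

d · e = 9·(-4) + (-8)·12 + (-3)·(-12) = -36 - 96 + 36 = -96
|d|² = 81 + 64 + 9 = 154,  |d| = √154 ≈ 12.409674
|e|² = 16 + 144 + 144 = 304,  |e| = √304 ≈ 17.435596
cos θ = -96 / (12.409674 · 17.435596) ≈ -0.44368
θ = arccos(-0.44368) ≈ 116.3°

116.3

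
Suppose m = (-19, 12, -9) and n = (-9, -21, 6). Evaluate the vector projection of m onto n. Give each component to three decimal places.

m · n = (-19)·(-9) + 12·(-21) + (-9)·6 = 171 - 252 - 54 = -135
|n|² = 81 + 441 + 36 = 558
proj_n m = (-135/558) · (-9, -21, 6) ≈ (2.177, 5.081, -1.452)

(2.177, 5.081, -1.452)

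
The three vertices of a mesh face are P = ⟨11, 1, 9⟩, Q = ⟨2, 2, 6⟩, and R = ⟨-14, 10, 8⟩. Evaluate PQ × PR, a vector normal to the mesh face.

(26, 66, -56)

PQ = (-9, 1, -3)
PR = (-25, 9, -1)
i: 1·(-1) - (-3)·9 = -1 - (-27) = 26
j: (-3)·(-25) - (-9)·(-1) = 75 - 9 = 66
k: (-9)·9 - 1·(-25) = -81 - (-25) = -56
PQ × PR = (26, 66, -56)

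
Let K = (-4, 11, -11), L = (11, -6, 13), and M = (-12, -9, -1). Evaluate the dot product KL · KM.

460

KL = L − K = (15, -17, 24)
KM = M − K = (-8, -20, 10)
KL · KM = 15·(-8) + (-17)·(-20) + 24·10 = -120 + 340 + 240 = 460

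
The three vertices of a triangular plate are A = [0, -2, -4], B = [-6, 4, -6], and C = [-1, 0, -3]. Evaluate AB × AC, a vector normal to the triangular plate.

(10, 8, -6)

AB = (-6, 6, -2)
AC = (-1, 2, 1)
i: 6·1 - (-2)·2 = 6 - (-4) = 10
j: (-2)·(-1) - (-6)·1 = 2 - (-6) = 8
k: (-6)·2 - 6·(-1) = -12 - (-6) = -6
AB × AC = (10, 8, -6)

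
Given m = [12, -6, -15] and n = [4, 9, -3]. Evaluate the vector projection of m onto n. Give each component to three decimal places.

m · n = 12·4 + (-6)·9 + (-15)·(-3) = 48 - 54 + 45 = 39
|n|² = 16 + 81 + 9 = 106
proj_n m = (39/106) · (4, 9, -3) ≈ (1.472, 3.311, -1.104)

(1.472, 3.311, -1.104)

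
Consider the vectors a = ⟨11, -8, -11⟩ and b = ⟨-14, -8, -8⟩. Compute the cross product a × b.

(-24, 242, -200)

i: (-8)·(-8) - (-11)·(-8) = 64 - 88 = -24
j: (-11)·(-14) - 11·(-8) = 154 - (-88) = 242
k: 11·(-8) - (-8)·(-14) = -88 - 112 = -200
a × b = (-24, 242, -200)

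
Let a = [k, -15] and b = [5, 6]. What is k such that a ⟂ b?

a · b = k·5 + (-15)·6 = -90 + 5k
Set equal to 0: 5k = 90, so k = 18.

18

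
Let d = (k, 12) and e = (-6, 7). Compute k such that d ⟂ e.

d · e = k·(-6) + 12·7 = 84 - 6k
Set equal to 0: -6k = -84, so k = 14.

14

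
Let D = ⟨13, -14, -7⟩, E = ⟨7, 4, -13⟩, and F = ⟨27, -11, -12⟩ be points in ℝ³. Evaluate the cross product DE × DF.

DE = (-6, 18, -6)
DF = (14, 3, -5)
i: 18·(-5) - (-6)·3 = -90 - (-18) = -72
j: (-6)·14 - (-6)·(-5) = -84 - 30 = -114
k: (-6)·3 - 18·14 = -18 - 252 = -270
DE × DF = (-72, -114, -270)

(-72, -114, -270)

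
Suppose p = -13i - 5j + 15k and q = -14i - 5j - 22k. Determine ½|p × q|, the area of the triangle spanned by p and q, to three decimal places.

i: (-5)·(-22) - 15·(-5) = 110 - (-75) = 185
j: 15·(-14) - (-13)·(-22) = -210 - 286 = -496
k: (-13)·(-5) - (-5)·(-14) = 65 - 70 = -5
p × q = (185, -496, -5)
|p × q| = √(185² + (-496)² + (-5)²) = √280266 ≈ 529.4015
area = ½ · 529.4015 ≈ 264.701

264.701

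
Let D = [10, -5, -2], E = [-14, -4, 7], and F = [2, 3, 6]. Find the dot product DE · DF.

DE = E − D = (-24, 1, 9)
DF = F − D = (-8, 8, 8)
DE · DF = (-24)·(-8) + 1·8 + 9·8 = 192 + 8 + 72 = 272

272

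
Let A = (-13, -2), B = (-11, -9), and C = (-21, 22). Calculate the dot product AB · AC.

-184

AB = B − A = (2, -7)
AC = C − A = (-8, 24)
AB · AC = 2·(-8) + (-7)·24 = -16 - 168 = -184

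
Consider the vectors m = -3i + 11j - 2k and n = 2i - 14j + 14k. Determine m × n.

i: 11·14 - (-2)·(-14) = 154 - 28 = 126
j: (-2)·2 - (-3)·14 = -4 - (-42) = 38
k: (-3)·(-14) - 11·2 = 42 - 22 = 20
m × n = (126, 38, 20)

(126, 38, 20)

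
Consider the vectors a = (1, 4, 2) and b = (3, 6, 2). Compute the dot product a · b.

a · b = 1·3 + 4·6 + 2·2 = 3 + 24 + 4 = 31

31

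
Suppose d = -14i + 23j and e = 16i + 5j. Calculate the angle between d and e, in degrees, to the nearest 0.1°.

104.0

d · e = (-14)·16 + 23·5 = -224 + 115 = -109
|d|² = 196 + 529 = 725,  |d| = √725 ≈ 26.925824
|e|² = 256 + 25 = 281,  |e| = √281 ≈ 16.763055
cos θ = -109 / (26.925824 · 16.763055) ≈ -0.24149
θ = arccos(-0.24149) ≈ 104.0°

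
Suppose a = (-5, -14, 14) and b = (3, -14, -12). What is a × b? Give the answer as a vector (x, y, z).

(364, -18, 112)

i: (-14)·(-12) - 14·(-14) = 168 - (-196) = 364
j: 14·3 - (-5)·(-12) = 42 - 60 = -18
k: (-5)·(-14) - (-14)·3 = 70 - (-42) = 112
a × b = (364, -18, 112)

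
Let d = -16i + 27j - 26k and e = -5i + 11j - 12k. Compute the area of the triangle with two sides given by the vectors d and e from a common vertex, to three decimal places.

i: 27·(-12) - (-26)·11 = -324 - (-286) = -38
j: (-26)·(-5) - (-16)·(-12) = 130 - 192 = -62
k: (-16)·11 - 27·(-5) = -176 - (-135) = -41
d × e = (-38, -62, -41)
|d × e| = √((-38)² + (-62)² + (-41)²) = √6969 ≈ 83.4805
area = ½ · 83.4805 ≈ 41.740

41.740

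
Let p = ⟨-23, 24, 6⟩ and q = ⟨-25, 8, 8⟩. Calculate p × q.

(144, 34, 416)

i: 24·8 - 6·8 = 192 - 48 = 144
j: 6·(-25) - (-23)·8 = -150 - (-184) = 34
k: (-23)·8 - 24·(-25) = -184 - (-600) = 416
p × q = (144, 34, 416)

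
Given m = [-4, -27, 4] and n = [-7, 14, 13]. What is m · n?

m · n = (-4)·(-7) + (-27)·14 + 4·13 = 28 - 378 + 52 = -298

-298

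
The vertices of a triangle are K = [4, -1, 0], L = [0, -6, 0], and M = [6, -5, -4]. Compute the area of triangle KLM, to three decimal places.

KL = (-4, -5, 0),  KM = (2, -4, -4)
i: (-5)·(-4) - 0·(-4) = 20 - 0 = 20
j: 0·2 - (-4)·(-4) = 0 - 16 = -16
k: (-4)·(-4) - (-5)·2 = 16 - (-10) = 26
KL × KM = (20, -16, 26)
|KL × KM| = √1332 ≈ 36.4966
area = ½ · 36.4966 ≈ 18.248

18.248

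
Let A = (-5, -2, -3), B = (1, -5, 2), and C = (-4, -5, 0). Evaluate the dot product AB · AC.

AB = B − A = (6, -3, 5)
AC = C − A = (1, -3, 3)
AB · AC = 6·1 + (-3)·(-3) + 5·3 = 6 + 9 + 15 = 30

30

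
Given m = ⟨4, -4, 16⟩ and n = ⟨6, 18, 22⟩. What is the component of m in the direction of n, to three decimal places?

10.464

m · n = 4·6 + (-4)·18 + 16·22 = 24 - 72 + 352 = 304
|n| = √(36 + 324 + 484) = √844 ≈ 29.0517
comp_n m = 304 / √844 ≈ 10.464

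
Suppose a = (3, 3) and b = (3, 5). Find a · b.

24

a · b = 3·3 + 3·5 = 9 + 15 = 24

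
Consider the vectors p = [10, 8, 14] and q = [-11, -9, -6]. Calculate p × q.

(78, -94, -2)

i: 8·(-6) - 14·(-9) = -48 - (-126) = 78
j: 14·(-11) - 10·(-6) = -154 - (-60) = -94
k: 10·(-9) - 8·(-11) = -90 - (-88) = -2
p × q = (78, -94, -2)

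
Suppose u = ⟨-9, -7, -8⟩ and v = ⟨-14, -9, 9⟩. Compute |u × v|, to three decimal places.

236.142

i: (-7)·9 - (-8)·(-9) = -63 - 72 = -135
j: (-8)·(-14) - (-9)·9 = 112 - (-81) = 193
k: (-9)·(-9) - (-7)·(-14) = 81 - 98 = -17
u × v = (-135, 193, -17)
|u × v| = √((-135)² + 193² + (-17)²) = √55763 ≈ 236.1419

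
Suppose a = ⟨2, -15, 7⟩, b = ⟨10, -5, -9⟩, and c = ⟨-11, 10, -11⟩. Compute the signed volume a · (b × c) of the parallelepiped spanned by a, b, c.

-2530

b × c:
i: (-5)·(-11) - (-9)·10 = 55 - (-90) = 145
j: (-9)·(-11) - 10·(-11) = 99 - (-110) = 209
k: 10·10 - (-5)·(-11) = 100 - 55 = 45
b × c = (145, 209, 45)
a · (b × c) = 2·145 + (-15)·209 + 7·45 = 290 - 3135 + 315 = -2530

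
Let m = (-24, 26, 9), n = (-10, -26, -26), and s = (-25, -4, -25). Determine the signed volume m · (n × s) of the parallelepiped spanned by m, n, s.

n × s:
i: (-26)·(-25) - (-26)·(-4) = 650 - 104 = 546
j: (-26)·(-25) - (-10)·(-25) = 650 - 250 = 400
k: (-10)·(-4) - (-26)·(-25) = 40 - 650 = -610
n × s = (546, 400, -610)
m · (n × s) = (-24)·546 + 26·400 + 9·(-610) = -13104 + 10400 - 5490 = -8194

-8194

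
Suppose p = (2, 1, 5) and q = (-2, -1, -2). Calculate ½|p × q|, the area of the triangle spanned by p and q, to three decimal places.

i: 1·(-2) - 5·(-1) = -2 - (-5) = 3
j: 5·(-2) - 2·(-2) = -10 - (-4) = -6
k: 2·(-1) - 1·(-2) = -2 - (-2) = 0
p × q = (3, -6, 0)
|p × q| = √(3² + (-6)² + 0²) = √45 ≈ 6.7082
area = ½ · 6.7082 ≈ 3.354

3.354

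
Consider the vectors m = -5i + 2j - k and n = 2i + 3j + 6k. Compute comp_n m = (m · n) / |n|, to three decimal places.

-1.429

m · n = (-5)·2 + 2·3 + (-1)·6 = -10 + 6 - 6 = -10
|n| = √(4 + 9 + 36) = √49 ≈ 7.0000
comp_n m = -10 / √49 ≈ -1.429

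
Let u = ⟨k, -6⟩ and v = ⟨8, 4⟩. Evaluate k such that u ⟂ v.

u · v = k·8 + (-6)·4 = -24 + 8k
Set equal to 0: 8k = 24, so k = 3.

3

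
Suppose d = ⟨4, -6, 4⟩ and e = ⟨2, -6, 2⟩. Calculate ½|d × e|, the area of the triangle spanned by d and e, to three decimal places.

8.485

i: (-6)·2 - 4·(-6) = -12 - (-24) = 12
j: 4·2 - 4·2 = 8 - 8 = 0
k: 4·(-6) - (-6)·2 = -24 - (-12) = -12
d × e = (12, 0, -12)
|d × e| = √(12² + 0² + (-12)²) = √288 ≈ 16.9706
area = ½ · 16.9706 ≈ 8.485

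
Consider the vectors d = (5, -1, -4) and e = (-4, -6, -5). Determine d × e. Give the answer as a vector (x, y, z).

(-19, 41, -34)

i: (-1)·(-5) - (-4)·(-6) = 5 - 24 = -19
j: (-4)·(-4) - 5·(-5) = 16 - (-25) = 41
k: 5·(-6) - (-1)·(-4) = -30 - 4 = -34
d × e = (-19, 41, -34)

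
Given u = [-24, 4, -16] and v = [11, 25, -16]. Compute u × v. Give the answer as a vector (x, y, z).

i: 4·(-16) - (-16)·25 = -64 - (-400) = 336
j: (-16)·11 - (-24)·(-16) = -176 - 384 = -560
k: (-24)·25 - 4·11 = -600 - 44 = -644
u × v = (336, -560, -644)

(336, -560, -644)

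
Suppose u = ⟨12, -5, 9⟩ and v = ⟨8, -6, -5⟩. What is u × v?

i: (-5)·(-5) - 9·(-6) = 25 - (-54) = 79
j: 9·8 - 12·(-5) = 72 - (-60) = 132
k: 12·(-6) - (-5)·8 = -72 - (-40) = -32
u × v = (79, 132, -32)

(79, 132, -32)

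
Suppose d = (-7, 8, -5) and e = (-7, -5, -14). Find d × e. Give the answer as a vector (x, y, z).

(-137, -63, 91)

i: 8·(-14) - (-5)·(-5) = -112 - 25 = -137
j: (-5)·(-7) - (-7)·(-14) = 35 - 98 = -63
k: (-7)·(-5) - 8·(-7) = 35 - (-56) = 91
d × e = (-137, -63, 91)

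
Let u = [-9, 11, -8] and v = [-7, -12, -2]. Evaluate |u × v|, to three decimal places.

i: 11·(-2) - (-8)·(-12) = -22 - 96 = -118
j: (-8)·(-7) - (-9)·(-2) = 56 - 18 = 38
k: (-9)·(-12) - 11·(-7) = 108 - (-77) = 185
u × v = (-118, 38, 185)
|u × v| = √((-118)² + 38² + 185²) = √49593 ≈ 222.6949

222.695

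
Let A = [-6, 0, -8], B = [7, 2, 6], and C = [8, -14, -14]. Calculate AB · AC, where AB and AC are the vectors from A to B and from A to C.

70

AB = B − A = (13, 2, 14)
AC = C − A = (14, -14, -6)
AB · AC = 13·14 + 2·(-14) + 14·(-6) = 182 - 28 - 84 = 70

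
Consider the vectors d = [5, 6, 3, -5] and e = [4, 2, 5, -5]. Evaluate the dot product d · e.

d · e = 5·4 + 6·2 + 3·5 + (-5)·(-5) = 20 + 12 + 15 + 25 = 72

72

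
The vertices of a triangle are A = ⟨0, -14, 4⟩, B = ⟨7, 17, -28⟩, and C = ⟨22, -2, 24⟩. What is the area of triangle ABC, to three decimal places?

AB = (7, 31, -32),  AC = (22, 12, 20)
i: 31·20 - (-32)·12 = 620 - (-384) = 1004
j: (-32)·22 - 7·20 = -704 - 140 = -844
k: 7·12 - 31·22 = 84 - 682 = -598
AB × AC = (1004, -844, -598)
|AB × AC| = √2077956 ≈ 1441.5117
area = ½ · 1441.5117 ≈ 720.756

720.756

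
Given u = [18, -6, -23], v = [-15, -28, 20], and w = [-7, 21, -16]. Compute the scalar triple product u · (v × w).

14537

v × w:
i: (-28)·(-16) - 20·21 = 448 - 420 = 28
j: 20·(-7) - (-15)·(-16) = -140 - 240 = -380
k: (-15)·21 - (-28)·(-7) = -315 - 196 = -511
v × w = (28, -380, -511)
u · (v × w) = 18·28 + (-6)·(-380) + (-23)·(-511) = 504 + 2280 + 11753 = 14537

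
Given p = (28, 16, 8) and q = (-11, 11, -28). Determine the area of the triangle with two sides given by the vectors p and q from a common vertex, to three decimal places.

i: 16·(-28) - 8·11 = -448 - 88 = -536
j: 8·(-11) - 28·(-28) = -88 - (-784) = 696
k: 28·11 - 16·(-11) = 308 - (-176) = 484
p × q = (-536, 696, 484)
|p × q| = √((-536)² + 696² + 484²) = √1005968 ≈ 1002.9796
area = ½ · 1002.9796 ≈ 501.490

501.490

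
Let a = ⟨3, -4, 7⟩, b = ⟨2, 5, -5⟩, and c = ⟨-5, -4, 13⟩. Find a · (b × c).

b × c:
i: 5·13 - (-5)·(-4) = 65 - 20 = 45
j: (-5)·(-5) - 2·13 = 25 - 26 = -1
k: 2·(-4) - 5·(-5) = -8 - (-25) = 17
b × c = (45, -1, 17)
a · (b × c) = 3·45 + (-4)·(-1) + 7·17 = 135 + 4 + 119 = 258

258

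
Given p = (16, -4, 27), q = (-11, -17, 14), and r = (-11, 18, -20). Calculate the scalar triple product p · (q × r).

q × r:
i: (-17)·(-20) - 14·18 = 340 - 252 = 88
j: 14·(-11) - (-11)·(-20) = -154 - 220 = -374
k: (-11)·18 - (-17)·(-11) = -198 - 187 = -385
q × r = (88, -374, -385)
p · (q × r) = 16·88 + (-4)·(-374) + 27·(-385) = 1408 + 1496 - 10395 = -7491

-7491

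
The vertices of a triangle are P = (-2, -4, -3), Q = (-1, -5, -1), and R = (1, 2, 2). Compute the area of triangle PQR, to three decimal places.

9.631

PQ = (1, -1, 2),  PR = (3, 6, 5)
i: (-1)·5 - 2·6 = -5 - 12 = -17
j: 2·3 - 1·5 = 6 - 5 = 1
k: 1·6 - (-1)·3 = 6 - (-3) = 9
PQ × PR = (-17, 1, 9)
|PQ × PR| = √371 ≈ 19.2614
area = ½ · 19.2614 ≈ 9.631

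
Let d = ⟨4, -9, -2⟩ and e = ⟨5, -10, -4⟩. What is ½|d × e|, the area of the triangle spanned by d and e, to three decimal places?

i: (-9)·(-4) - (-2)·(-10) = 36 - 20 = 16
j: (-2)·5 - 4·(-4) = -10 - (-16) = 6
k: 4·(-10) - (-9)·5 = -40 - (-45) = 5
d × e = (16, 6, 5)
|d × e| = √(16² + 6² + 5²) = √317 ≈ 17.8045
area = ½ · 17.8045 ≈ 8.902

8.902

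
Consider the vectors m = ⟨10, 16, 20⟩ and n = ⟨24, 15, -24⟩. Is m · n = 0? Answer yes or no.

yes

m · n = 10·24 + 16·15 + 20·(-24) = 240 + 240 - 480 = 0
Zero, so the vectors are orthogonal.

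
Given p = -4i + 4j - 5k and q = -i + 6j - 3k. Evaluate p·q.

43

p · q = (-4)·(-1) + 4·6 + (-5)·(-3) = 4 + 24 + 15 = 43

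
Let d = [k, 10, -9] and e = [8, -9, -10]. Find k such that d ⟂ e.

d · e = k·8 + 10·(-9) + (-9)·(-10) = 0 + 8k
Set equal to 0: 8k = 0, so k = 0.

0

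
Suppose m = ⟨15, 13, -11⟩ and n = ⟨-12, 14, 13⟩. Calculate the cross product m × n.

i: 13·13 - (-11)·14 = 169 - (-154) = 323
j: (-11)·(-12) - 15·13 = 132 - 195 = -63
k: 15·14 - 13·(-12) = 210 - (-156) = 366
m × n = (323, -63, 366)

(323, -63, 366)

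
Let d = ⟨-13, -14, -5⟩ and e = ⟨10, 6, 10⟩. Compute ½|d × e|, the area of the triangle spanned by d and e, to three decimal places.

74.740

i: (-14)·10 - (-5)·6 = -140 - (-30) = -110
j: (-5)·10 - (-13)·10 = -50 - (-130) = 80
k: (-13)·6 - (-14)·10 = -78 - (-140) = 62
d × e = (-110, 80, 62)
|d × e| = √((-110)² + 80² + 62²) = √22344 ≈ 149.4791
area = ½ · 149.4791 ≈ 74.740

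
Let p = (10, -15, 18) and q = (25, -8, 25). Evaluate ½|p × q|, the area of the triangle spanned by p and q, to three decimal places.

212.359

i: (-15)·25 - 18·(-8) = -375 - (-144) = -231
j: 18·25 - 10·25 = 450 - 250 = 200
k: 10·(-8) - (-15)·25 = -80 - (-375) = 295
p × q = (-231, 200, 295)
|p × q| = √((-231)² + 200² + 295²) = √180386 ≈ 424.7187
area = ½ · 424.7187 ≈ 212.359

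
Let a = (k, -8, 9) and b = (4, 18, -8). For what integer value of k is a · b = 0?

54

a · b = k·4 + (-8)·18 + 9·(-8) = -216 + 4k
Set equal to 0: 4k = 216, so k = 54.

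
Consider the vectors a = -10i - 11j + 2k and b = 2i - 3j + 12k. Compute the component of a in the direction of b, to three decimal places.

a · b = (-10)·2 + (-11)·(-3) + 2·12 = -20 + 33 + 24 = 37
|b| = √(4 + 9 + 144) = √157 ≈ 12.5300
comp_b a = 37 / √157 ≈ 2.953

2.953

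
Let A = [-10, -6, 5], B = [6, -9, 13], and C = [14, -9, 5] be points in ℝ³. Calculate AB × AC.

(24, 192, 24)

AB = (16, -3, 8)
AC = (24, -3, 0)
i: (-3)·0 - 8·(-3) = 0 - (-24) = 24
j: 8·24 - 16·0 = 192 - 0 = 192
k: 16·(-3) - (-3)·24 = -48 - (-72) = 24
AB × AC = (24, 192, 24)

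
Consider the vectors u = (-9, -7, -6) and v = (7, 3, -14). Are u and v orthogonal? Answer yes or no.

yes

u · v = (-9)·7 + (-7)·3 + (-6)·(-14) = -63 - 21 + 84 = 0
Zero, so the vectors are orthogonal.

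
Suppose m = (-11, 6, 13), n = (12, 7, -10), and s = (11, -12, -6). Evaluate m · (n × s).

n × s:
i: 7·(-6) - (-10)·(-12) = -42 - 120 = -162
j: (-10)·11 - 12·(-6) = -110 - (-72) = -38
k: 12·(-12) - 7·11 = -144 - 77 = -221
n × s = (-162, -38, -221)
m · (n × s) = (-11)·(-162) + 6·(-38) + 13·(-221) = 1782 - 228 - 2873 = -1319

-1319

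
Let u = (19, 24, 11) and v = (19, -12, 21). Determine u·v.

u · v = 19·19 + 24·(-12) + 11·21 = 361 - 288 + 231 = 304

304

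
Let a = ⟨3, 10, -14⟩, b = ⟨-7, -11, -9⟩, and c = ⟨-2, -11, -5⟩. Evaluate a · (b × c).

b × c:
i: (-11)·(-5) - (-9)·(-11) = 55 - 99 = -44
j: (-9)·(-2) - (-7)·(-5) = 18 - 35 = -17
k: (-7)·(-11) - (-11)·(-2) = 77 - 22 = 55
b × c = (-44, -17, 55)
a · (b × c) = 3·(-44) + 10·(-17) + (-14)·55 = -132 - 170 - 770 = -1072

-1072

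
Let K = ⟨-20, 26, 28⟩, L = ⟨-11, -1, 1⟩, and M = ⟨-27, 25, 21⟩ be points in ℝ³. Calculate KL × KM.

KL = (9, -27, -27)
KM = (-7, -1, -7)
i: (-27)·(-7) - (-27)·(-1) = 189 - 27 = 162
j: (-27)·(-7) - 9·(-7) = 189 - (-63) = 252
k: 9·(-1) - (-27)·(-7) = -9 - 189 = -198
KL × KM = (162, 252, -198)

(162, 252, -198)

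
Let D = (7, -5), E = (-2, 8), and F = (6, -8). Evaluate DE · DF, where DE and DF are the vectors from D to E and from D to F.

-30

DE = E − D = (-9, 13)
DF = F − D = (-1, -3)
DE · DF = (-9)·(-1) + 13·(-3) = 9 - 39 = -30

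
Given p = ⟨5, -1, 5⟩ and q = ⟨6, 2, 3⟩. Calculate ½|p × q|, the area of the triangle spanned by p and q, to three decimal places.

12.748

i: (-1)·3 - 5·2 = -3 - 10 = -13
j: 5·6 - 5·3 = 30 - 15 = 15
k: 5·2 - (-1)·6 = 10 - (-6) = 16
p × q = (-13, 15, 16)
|p × q| = √((-13)² + 15² + 16²) = √650 ≈ 25.4951
area = ½ · 25.4951 ≈ 12.748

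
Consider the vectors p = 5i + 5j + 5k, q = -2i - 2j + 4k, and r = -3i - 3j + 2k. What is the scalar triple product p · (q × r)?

q × r:
i: (-2)·2 - 4·(-3) = -4 - (-12) = 8
j: 4·(-3) - (-2)·2 = -12 - (-4) = -8
k: (-2)·(-3) - (-2)·(-3) = 6 - 6 = 0
q × r = (8, -8, 0)
p · (q × r) = 5·8 + 5·(-8) + 5·0 = 40 - 40 + 0 = 0

0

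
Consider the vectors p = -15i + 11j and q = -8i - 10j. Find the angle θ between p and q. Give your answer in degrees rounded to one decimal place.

87.6

p · q = (-15)·(-8) + 11·(-10) = 120 - 110 = 10
|p|² = 225 + 121 = 346,  |p| = √346 ≈ 18.601075
|q|² = 64 + 100 = 164,  |q| = √164 ≈ 12.806248
cos θ = 10 / (18.601075 · 12.806248) ≈ 0.04198
θ = arccos(0.04198) ≈ 87.6°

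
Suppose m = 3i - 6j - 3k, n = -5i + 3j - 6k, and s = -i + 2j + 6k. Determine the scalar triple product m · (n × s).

-105

n × s:
i: 3·6 - (-6)·2 = 18 - (-12) = 30
j: (-6)·(-1) - (-5)·6 = 6 - (-30) = 36
k: (-5)·2 - 3·(-1) = -10 - (-3) = -7
n × s = (30, 36, -7)
m · (n × s) = 3·30 + (-6)·36 + (-3)·(-7) = 90 - 216 + 21 = -105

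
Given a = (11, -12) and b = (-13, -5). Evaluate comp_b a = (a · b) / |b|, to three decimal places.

-5.959

a · b = 11·(-13) + (-12)·(-5) = -143 + 60 = -83
|b| = √(169 + 25) = √194 ≈ 13.9284
comp_b a = -83 / √194 ≈ -5.959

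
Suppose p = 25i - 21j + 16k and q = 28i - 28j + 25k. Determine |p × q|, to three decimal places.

223.164

i: (-21)·25 - 16·(-28) = -525 - (-448) = -77
j: 16·28 - 25·25 = 448 - 625 = -177
k: 25·(-28) - (-21)·28 = -700 - (-588) = -112
p × q = (-77, -177, -112)
|p × q| = √((-77)² + (-177)² + (-112)²) = √49802 ≈ 223.1636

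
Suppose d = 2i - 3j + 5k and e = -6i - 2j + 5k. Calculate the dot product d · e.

d · e = 2·(-6) + (-3)·(-2) + 5·5 = -12 + 6 + 25 = 19

19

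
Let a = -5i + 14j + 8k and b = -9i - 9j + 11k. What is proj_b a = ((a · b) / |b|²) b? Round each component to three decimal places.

a · b = (-5)·(-9) + 14·(-9) + 8·11 = 45 - 126 + 88 = 7
|b|² = 81 + 81 + 121 = 283
proj_b a = (7/283) · (-9, -9, 11) ≈ (-0.223, -0.223, 0.272)

(-0.223, -0.223, 0.272)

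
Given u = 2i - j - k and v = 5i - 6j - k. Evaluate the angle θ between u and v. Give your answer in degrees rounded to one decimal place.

28.2

u · v = 2·5 + (-1)·(-6) + (-1)·(-1) = 10 + 6 + 1 = 17
|u|² = 4 + 1 + 1 = 6,  |u| = √6 ≈ 2.449490
|v|² = 25 + 36 + 1 = 62,  |v| = √62 ≈ 7.874008
cos θ = 17 / (2.449490 · 7.874008) ≈ 0.88141
θ = arccos(0.88141) ≈ 28.2°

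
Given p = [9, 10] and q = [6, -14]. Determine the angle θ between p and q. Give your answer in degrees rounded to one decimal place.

114.8

p · q = 9·6 + 10·(-14) = 54 - 140 = -86
|p|² = 81 + 100 = 181,  |p| = √181 ≈ 13.453624
|q|² = 36 + 196 = 232,  |q| = √232 ≈ 15.231546
cos θ = -86 / (13.453624 · 15.231546) ≈ -0.41968
θ = arccos(-0.41968) ≈ 114.8°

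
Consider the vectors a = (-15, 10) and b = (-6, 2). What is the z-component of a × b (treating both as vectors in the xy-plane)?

30

(-15)·2 - 10·(-6) = -30 - (-60) = 30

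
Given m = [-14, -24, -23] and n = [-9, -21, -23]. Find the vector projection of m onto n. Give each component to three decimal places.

m · n = (-14)·(-9) + (-24)·(-21) + (-23)·(-23) = 126 + 504 + 529 = 1159
|n|² = 81 + 441 + 529 = 1051
proj_n m = (1159/1051) · (-9, -21, -23) ≈ (-9.925, -23.158, -25.363)

(-9.925, -23.158, -25.363)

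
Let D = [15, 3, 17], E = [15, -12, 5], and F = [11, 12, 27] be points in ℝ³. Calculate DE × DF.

DE = (0, -15, -12)
DF = (-4, 9, 10)
i: (-15)·10 - (-12)·9 = -150 - (-108) = -42
j: (-12)·(-4) - 0·10 = 48 - 0 = 48
k: 0·9 - (-15)·(-4) = 0 - 60 = -60
DE × DF = (-42, 48, -60)

(-42, 48, -60)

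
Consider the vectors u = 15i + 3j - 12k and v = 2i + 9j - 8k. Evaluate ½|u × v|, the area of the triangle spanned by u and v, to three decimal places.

i: 3·(-8) - (-12)·9 = -24 - (-108) = 84
j: (-12)·2 - 15·(-8) = -24 - (-120) = 96
k: 15·9 - 3·2 = 135 - 6 = 129
u × v = (84, 96, 129)
|u × v| = √(84² + 96² + 129²) = √32913 ≈ 181.4194
area = ½ · 181.4194 ≈ 90.710

90.710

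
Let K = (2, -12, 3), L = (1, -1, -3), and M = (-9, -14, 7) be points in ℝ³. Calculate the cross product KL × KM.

KL = (-1, 11, -6)
KM = (-11, -2, 4)
i: 11·4 - (-6)·(-2) = 44 - 12 = 32
j: (-6)·(-11) - (-1)·4 = 66 - (-4) = 70
k: (-1)·(-2) - 11·(-11) = 2 - (-121) = 123
KL × KM = (32, 70, 123)

(32, 70, 123)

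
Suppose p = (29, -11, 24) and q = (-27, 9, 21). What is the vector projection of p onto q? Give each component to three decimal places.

p · q = 29·(-27) + (-11)·9 + 24·21 = -783 - 99 + 504 = -378
|q|² = 729 + 81 + 441 = 1251
proj_q p = (-378/1251) · (-27, 9, 21) ≈ (8.158, -2.719, -6.345)

(8.158, -2.719, -6.345)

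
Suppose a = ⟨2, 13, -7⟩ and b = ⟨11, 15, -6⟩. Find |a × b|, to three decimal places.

133.128

i: 13·(-6) - (-7)·15 = -78 - (-105) = 27
j: (-7)·11 - 2·(-6) = -77 - (-12) = -65
k: 2·15 - 13·11 = 30 - 143 = -113
a × b = (27, -65, -113)
|a × b| = √(27² + (-65)² + (-113)²) = √17723 ≈ 133.1278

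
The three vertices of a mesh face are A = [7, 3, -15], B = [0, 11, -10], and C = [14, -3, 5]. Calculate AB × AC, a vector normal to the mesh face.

AB = (-7, 8, 5)
AC = (7, -6, 20)
i: 8·20 - 5·(-6) = 160 - (-30) = 190
j: 5·7 - (-7)·20 = 35 - (-140) = 175
k: (-7)·(-6) - 8·7 = 42 - 56 = -14
AB × AC = (190, 175, -14)

(190, 175, -14)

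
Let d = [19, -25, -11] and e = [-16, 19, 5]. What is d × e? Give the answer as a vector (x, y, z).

i: (-25)·5 - (-11)·19 = -125 - (-209) = 84
j: (-11)·(-16) - 19·5 = 176 - 95 = 81
k: 19·19 - (-25)·(-16) = 361 - 400 = -39
d × e = (84, 81, -39)

(84, 81, -39)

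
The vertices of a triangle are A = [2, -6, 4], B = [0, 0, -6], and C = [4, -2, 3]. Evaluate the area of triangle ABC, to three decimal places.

AB = (-2, 6, -10),  AC = (2, 4, -1)
i: 6·(-1) - (-10)·4 = -6 - (-40) = 34
j: (-10)·2 - (-2)·(-1) = -20 - 2 = -22
k: (-2)·4 - 6·2 = -8 - 12 = -20
AB × AC = (34, -22, -20)
|AB × AC| = √2040 ≈ 45.1664
area = ½ · 45.1664 ≈ 22.583

22.583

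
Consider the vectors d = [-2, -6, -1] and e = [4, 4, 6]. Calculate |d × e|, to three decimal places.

36.661

i: (-6)·6 - (-1)·4 = -36 - (-4) = -32
j: (-1)·4 - (-2)·6 = -4 - (-12) = 8
k: (-2)·4 - (-6)·4 = -8 - (-24) = 16
d × e = (-32, 8, 16)
|d × e| = √((-32)² + 8² + 16²) = √1344 ≈ 36.6606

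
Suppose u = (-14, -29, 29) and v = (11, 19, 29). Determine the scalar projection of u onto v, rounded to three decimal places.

3.739

u · v = (-14)·11 + (-29)·19 + 29·29 = -154 - 551 + 841 = 136
|v| = √(121 + 361 + 841) = √1323 ≈ 36.3731
comp_v u = 136 / √1323 ≈ 3.739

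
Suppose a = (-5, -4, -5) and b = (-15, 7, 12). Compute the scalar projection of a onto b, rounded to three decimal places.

a · b = (-5)·(-15) + (-4)·7 + (-5)·12 = 75 - 28 - 60 = -13
|b| = √(225 + 49 + 144) = √418 ≈ 20.4450
comp_b a = -13 / √418 ≈ -0.636

-0.636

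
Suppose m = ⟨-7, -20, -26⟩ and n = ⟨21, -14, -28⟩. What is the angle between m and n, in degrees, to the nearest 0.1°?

m · n = (-7)·21 + (-20)·(-14) + (-26)·(-28) = -147 + 280 + 728 = 861
|m|² = 49 + 400 + 676 = 1125,  |m| = √1125 ≈ 33.541020
|n|² = 441 + 196 + 784 = 1421,  |n| = √1421 ≈ 37.696154
cos θ = 861 / (33.541020 · 37.696154) ≈ 0.68097
θ = arccos(0.68097) ≈ 47.1°

47.1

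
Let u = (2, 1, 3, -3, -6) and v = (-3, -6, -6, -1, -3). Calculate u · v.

u · v = 2·(-3) + 1·(-6) + 3·(-6) + (-3)·(-1) + (-6)·(-3) = -6 - 6 - 18 + 3 + 18 = -9

-9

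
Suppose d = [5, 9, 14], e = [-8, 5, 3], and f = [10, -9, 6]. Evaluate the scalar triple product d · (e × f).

e × f:
i: 5·6 - 3·(-9) = 30 - (-27) = 57
j: 3·10 - (-8)·6 = 30 - (-48) = 78
k: (-8)·(-9) - 5·10 = 72 - 50 = 22
e × f = (57, 78, 22)
d · (e × f) = 5·57 + 9·78 + 14·22 = 285 + 702 + 308 = 1295

1295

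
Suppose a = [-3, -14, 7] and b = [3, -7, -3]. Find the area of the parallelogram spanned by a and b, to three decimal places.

111.328

i: (-14)·(-3) - 7·(-7) = 42 - (-49) = 91
j: 7·3 - (-3)·(-3) = 21 - 9 = 12
k: (-3)·(-7) - (-14)·3 = 21 - (-42) = 63
a × b = (91, 12, 63)
|a × b| = √(91² + 12² + 63²) = √12394 ≈ 111.3283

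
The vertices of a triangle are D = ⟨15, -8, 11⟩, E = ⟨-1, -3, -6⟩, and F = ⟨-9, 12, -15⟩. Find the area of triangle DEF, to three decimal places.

145.055

DE = (-16, 5, -17),  DF = (-24, 20, -26)
i: 5·(-26) - (-17)·20 = -130 - (-340) = 210
j: (-17)·(-24) - (-16)·(-26) = 408 - 416 = -8
k: (-16)·20 - 5·(-24) = -320 - (-120) = -200
DE × DF = (210, -8, -200)
|DE × DF| = √84164 ≈ 290.1103
area = ½ · 290.1103 ≈ 145.055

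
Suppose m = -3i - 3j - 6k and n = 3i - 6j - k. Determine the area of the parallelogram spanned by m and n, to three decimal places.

i: (-3)·(-1) - (-6)·(-6) = 3 - 36 = -33
j: (-6)·3 - (-3)·(-1) = -18 - 3 = -21
k: (-3)·(-6) - (-3)·3 = 18 - (-9) = 27
m × n = (-33, -21, 27)
|m × n| = √((-33)² + (-21)² + 27²) = √2259 ≈ 47.5289

47.529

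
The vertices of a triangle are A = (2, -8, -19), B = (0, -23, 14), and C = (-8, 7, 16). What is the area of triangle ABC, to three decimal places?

AB = (-2, -15, 33),  AC = (-10, 15, 35)
i: (-15)·35 - 33·15 = -525 - 495 = -1020
j: 33·(-10) - (-2)·35 = -330 - (-70) = -260
k: (-2)·15 - (-15)·(-10) = -30 - 150 = -180
AB × AC = (-1020, -260, -180)
|AB × AC| = √1140400 ≈ 1067.8951
area = ½ · 1067.8951 ≈ 533.948

533.948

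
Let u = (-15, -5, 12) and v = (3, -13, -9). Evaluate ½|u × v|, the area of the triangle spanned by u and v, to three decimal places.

153.543

i: (-5)·(-9) - 12·(-13) = 45 - (-156) = 201
j: 12·3 - (-15)·(-9) = 36 - 135 = -99
k: (-15)·(-13) - (-5)·3 = 195 - (-15) = 210
u × v = (201, -99, 210)
|u × v| = √(201² + (-99)² + 210²) = √94302 ≈ 307.0863
area = ½ · 307.0863 ≈ 153.543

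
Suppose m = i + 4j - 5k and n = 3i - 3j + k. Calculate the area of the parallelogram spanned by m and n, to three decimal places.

i: 4·1 - (-5)·(-3) = 4 - 15 = -11
j: (-5)·3 - 1·1 = -15 - 1 = -16
k: 1·(-3) - 4·3 = -3 - 12 = -15
m × n = (-11, -16, -15)
|m × n| = √((-11)² + (-16)² + (-15)²) = √602 ≈ 24.5357

24.536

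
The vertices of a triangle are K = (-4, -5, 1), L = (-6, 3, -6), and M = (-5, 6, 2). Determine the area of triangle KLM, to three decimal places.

43.307

KL = (-2, 8, -7),  KM = (-1, 11, 1)
i: 8·1 - (-7)·11 = 8 - (-77) = 85
j: (-7)·(-1) - (-2)·1 = 7 - (-2) = 9
k: (-2)·11 - 8·(-1) = -22 - (-8) = -14
KL × KM = (85, 9, -14)
|KL × KM| = √7502 ≈ 86.6141
area = ½ · 86.6141 ≈ 43.307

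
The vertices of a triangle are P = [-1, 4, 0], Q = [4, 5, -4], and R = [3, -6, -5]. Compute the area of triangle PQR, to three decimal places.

35.433

PQ = (5, 1, -4),  PR = (4, -10, -5)
i: 1·(-5) - (-4)·(-10) = -5 - 40 = -45
j: (-4)·4 - 5·(-5) = -16 - (-25) = 9
k: 5·(-10) - 1·4 = -50 - 4 = -54
PQ × PR = (-45, 9, -54)
|PQ × PR| = √5022 ≈ 70.8661
area = ½ · 70.8661 ≈ 35.433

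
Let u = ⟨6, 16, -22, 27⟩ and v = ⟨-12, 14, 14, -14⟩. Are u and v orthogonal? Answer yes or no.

u · v = 6·(-12) + 16·14 + (-22)·14 + 27·(-14) = -72 + 224 - 308 - 378 = -534
Nonzero, so the vectors are not orthogonal.

no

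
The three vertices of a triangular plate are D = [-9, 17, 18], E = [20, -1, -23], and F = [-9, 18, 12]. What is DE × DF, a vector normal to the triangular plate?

DE = (29, -18, -41)
DF = (0, 1, -6)
i: (-18)·(-6) - (-41)·1 = 108 - (-41) = 149
j: (-41)·0 - 29·(-6) = 0 - (-174) = 174
k: 29·1 - (-18)·0 = 29 - 0 = 29
DE × DF = (149, 174, 29)

(149, 174, 29)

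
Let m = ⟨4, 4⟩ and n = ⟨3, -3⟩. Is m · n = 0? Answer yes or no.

yes

m · n = 4·3 + 4·(-3) = 12 - 12 = 0
Zero, so the vectors are orthogonal.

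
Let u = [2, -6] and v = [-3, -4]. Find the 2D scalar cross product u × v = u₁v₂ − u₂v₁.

-26

2·(-4) - (-6)·(-3) = -8 - 18 = -26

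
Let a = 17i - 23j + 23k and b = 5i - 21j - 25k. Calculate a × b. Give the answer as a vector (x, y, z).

i: (-23)·(-25) - 23·(-21) = 575 - (-483) = 1058
j: 23·5 - 17·(-25) = 115 - (-425) = 540
k: 17·(-21) - (-23)·5 = -357 - (-115) = -242
a × b = (1058, 540, -242)

(1058, 540, -242)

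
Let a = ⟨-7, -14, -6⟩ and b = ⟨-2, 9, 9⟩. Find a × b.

i: (-14)·9 - (-6)·9 = -126 - (-54) = -72
j: (-6)·(-2) - (-7)·9 = 12 - (-63) = 75
k: (-7)·9 - (-14)·(-2) = -63 - 28 = -91
a × b = (-72, 75, -91)

(-72, 75, -91)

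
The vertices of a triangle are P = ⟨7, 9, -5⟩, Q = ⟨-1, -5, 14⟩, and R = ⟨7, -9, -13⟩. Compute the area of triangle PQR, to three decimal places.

240.285

PQ = (-8, -14, 19),  PR = (0, -18, -8)
i: (-14)·(-8) - 19·(-18) = 112 - (-342) = 454
j: 19·0 - (-8)·(-8) = 0 - 64 = -64
k: (-8)·(-18) - (-14)·0 = 144 - 0 = 144
PQ × PR = (454, -64, 144)
|PQ × PR| = √230948 ≈ 480.5705
area = ½ · 480.5705 ≈ 240.285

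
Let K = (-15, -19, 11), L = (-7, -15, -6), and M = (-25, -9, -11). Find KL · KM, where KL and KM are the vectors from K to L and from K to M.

334

KL = L − K = (8, 4, -17)
KM = M − K = (-10, 10, -22)
KL · KM = 8·(-10) + 4·10 + (-17)·(-22) = -80 + 40 + 374 = 334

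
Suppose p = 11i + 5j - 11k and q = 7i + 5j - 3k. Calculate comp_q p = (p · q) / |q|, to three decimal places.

p · q = 11·7 + 5·5 + (-11)·(-3) = 77 + 25 + 33 = 135
|q| = √(49 + 25 + 9) = √83 ≈ 9.1104
comp_q p = 135 / √83 ≈ 14.818

14.818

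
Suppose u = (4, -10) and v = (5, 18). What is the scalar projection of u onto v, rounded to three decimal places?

-8.565

u · v = 4·5 + (-10)·18 = 20 - 180 = -160
|v| = √(25 + 324) = √349 ≈ 18.6815
comp_v u = -160 / √349 ≈ -8.565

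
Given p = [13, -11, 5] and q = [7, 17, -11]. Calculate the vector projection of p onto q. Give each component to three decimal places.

(-2.303, -5.593, 3.619)

p · q = 13·7 + (-11)·17 + 5·(-11) = 91 - 187 - 55 = -151
|q|² = 49 + 289 + 121 = 459
proj_q p = (-151/459) · (7, 17, -11) ≈ (-2.303, -5.593, 3.619)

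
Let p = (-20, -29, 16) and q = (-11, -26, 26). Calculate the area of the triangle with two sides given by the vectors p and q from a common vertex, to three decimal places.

i: (-29)·26 - 16·(-26) = -754 - (-416) = -338
j: 16·(-11) - (-20)·26 = -176 - (-520) = 344
k: (-20)·(-26) - (-29)·(-11) = 520 - 319 = 201
p × q = (-338, 344, 201)
|p × q| = √((-338)² + 344² + 201²) = √272981 ≈ 522.4758
area = ½ · 522.4758 ≈ 261.238

261.238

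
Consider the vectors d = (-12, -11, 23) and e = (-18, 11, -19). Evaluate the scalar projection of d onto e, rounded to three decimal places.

-12.046

d · e = (-12)·(-18) + (-11)·11 + 23·(-19) = 216 - 121 - 437 = -342
|e| = √(324 + 121 + 361) = √806 ≈ 28.3901
comp_e d = -342 / √806 ≈ -12.046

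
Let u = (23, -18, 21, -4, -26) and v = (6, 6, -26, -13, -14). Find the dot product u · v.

-100

u · v = 23·6 + (-18)·6 + 21·(-26) + (-4)·(-13) + (-26)·(-14) = 138 - 108 - 546 + 52 + 364 = -100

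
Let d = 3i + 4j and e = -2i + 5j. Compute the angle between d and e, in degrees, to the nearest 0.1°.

58.7

d · e = 3·(-2) + 4·5 = -6 + 20 = 14
|d|² = 9 + 16 = 25,  |d| = √25 ≈ 5.000000
|e|² = 4 + 25 = 29,  |e| = √29 ≈ 5.385165
cos θ = 14 / (5.000000 · 5.385165) ≈ 0.51995
θ = arccos(0.51995) ≈ 58.7°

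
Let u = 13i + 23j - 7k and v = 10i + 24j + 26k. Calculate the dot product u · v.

500

u · v = 13·10 + 23·24 + (-7)·26 = 130 + 552 - 182 = 500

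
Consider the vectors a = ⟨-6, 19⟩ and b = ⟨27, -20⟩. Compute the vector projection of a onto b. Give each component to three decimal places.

a · b = (-6)·27 + 19·(-20) = -162 - 380 = -542
|b|² = 729 + 400 = 1129
proj_b a = (-542/1129) · (27, -20) ≈ (-12.962, 9.601)

(-12.962, 9.601)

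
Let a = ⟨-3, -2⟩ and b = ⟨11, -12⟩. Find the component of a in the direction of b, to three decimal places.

-0.553

a · b = (-3)·11 + (-2)·(-12) = -33 + 24 = -9
|b| = √(121 + 144) = √265 ≈ 16.2788
comp_b a = -9 / √265 ≈ -0.553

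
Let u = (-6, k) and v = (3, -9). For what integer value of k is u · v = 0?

u · v = (-6)·3 + k·(-9) = -18 - 9k
Set equal to 0: -9k = 18, so k = -2.

-2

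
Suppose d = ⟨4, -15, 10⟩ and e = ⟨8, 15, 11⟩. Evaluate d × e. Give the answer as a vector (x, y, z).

i: (-15)·11 - 10·15 = -165 - 150 = -315
j: 10·8 - 4·11 = 80 - 44 = 36
k: 4·15 - (-15)·8 = 60 - (-120) = 180
d × e = (-315, 36, 180)

(-315, 36, 180)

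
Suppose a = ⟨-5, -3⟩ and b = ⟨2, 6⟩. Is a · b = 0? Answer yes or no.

no

a · b = (-5)·2 + (-3)·6 = -10 - 18 = -28
Nonzero, so the vectors are not orthogonal.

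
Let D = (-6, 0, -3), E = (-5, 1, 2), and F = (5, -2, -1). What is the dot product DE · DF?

19

DE = E − D = (1, 1, 5)
DF = F − D = (11, -2, 2)
DE · DF = 1·11 + 1·(-2) + 5·2 = 11 - 2 + 10 = 19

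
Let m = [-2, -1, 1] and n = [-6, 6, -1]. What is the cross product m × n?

(-5, -8, -18)

i: (-1)·(-1) - 1·6 = 1 - 6 = -5
j: 1·(-6) - (-2)·(-1) = -6 - 2 = -8
k: (-2)·6 - (-1)·(-6) = -12 - 6 = -18
m × n = (-5, -8, -18)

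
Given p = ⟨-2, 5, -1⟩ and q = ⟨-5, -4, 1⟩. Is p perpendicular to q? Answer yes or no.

no

p · q = (-2)·(-5) + 5·(-4) + (-1)·1 = 10 - 20 - 1 = -11
Nonzero, so the vectors are not orthogonal.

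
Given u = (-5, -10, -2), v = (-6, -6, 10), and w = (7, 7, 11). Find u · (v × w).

v × w:
i: (-6)·11 - 10·7 = -66 - 70 = -136
j: 10·7 - (-6)·11 = 70 - (-66) = 136
k: (-6)·7 - (-6)·7 = -42 - (-42) = 0
v × w = (-136, 136, 0)
u · (v × w) = (-5)·(-136) + (-10)·136 + (-2)·0 = 680 - 1360 + 0 = -680

-680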